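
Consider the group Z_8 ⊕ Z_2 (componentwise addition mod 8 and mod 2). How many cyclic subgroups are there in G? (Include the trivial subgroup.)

8

Each element a generates a cyclic subgroup ⟨a⟩; distinct elements may generate the same one (a cyclic group of order d has φ(d) generators).
Cyclic subgroups by order — order 1: 1; order 2: 3; order 4: 2; order 8: 2.
Total: 8.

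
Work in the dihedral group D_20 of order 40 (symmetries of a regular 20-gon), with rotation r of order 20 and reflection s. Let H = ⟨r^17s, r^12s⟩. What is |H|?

8

|⟨r^17s⟩| = 2 and |⟨r^12s⟩| = 2, so |H| is a multiple of lcm(2, 2) = 2 and divides |G| = 40.
Closing under the operation: H = {e, r^5, r^10, r^15, r^2s, r^7s, r^12s, r^17s}, so |H| = 8.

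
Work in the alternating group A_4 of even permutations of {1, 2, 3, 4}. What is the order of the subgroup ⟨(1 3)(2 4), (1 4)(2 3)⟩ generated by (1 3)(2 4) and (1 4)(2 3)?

4

|⟨(1 3)(2 4)⟩| = 2 and |⟨(1 4)(2 3)⟩| = 2, so |H| is a multiple of lcm(2, 2) = 2 and divides |G| = 12.
Closing under the operation: H = {e, (1 2)(3 4), (1 3)(2 4), (1 4)(2 3)}, so |H| = 4.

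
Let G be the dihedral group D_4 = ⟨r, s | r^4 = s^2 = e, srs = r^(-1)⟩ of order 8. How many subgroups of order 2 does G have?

5

|G| = 8 and 2 | 8, so subgroups of order 2 are possible by Lagrange.
The subgroups of order 2 are: {e, r^2}; {e, r^2s}; {e, r^3s}; {e, rs}; … (5 in all).
So G has 5 subgroups of order 2.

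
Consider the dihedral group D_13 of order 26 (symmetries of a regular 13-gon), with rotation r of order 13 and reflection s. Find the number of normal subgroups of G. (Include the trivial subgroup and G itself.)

3

G has 16 subgroups. Checking conjugation-invariance by order — order 1: 1/1 normal; order 2: 0/13 normal; order 13: 1/1 normal; order 26: 1/1 normal.
Total normal subgroups: 3.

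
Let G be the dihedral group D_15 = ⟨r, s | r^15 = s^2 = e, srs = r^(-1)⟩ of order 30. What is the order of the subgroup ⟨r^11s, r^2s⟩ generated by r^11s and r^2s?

|⟨r^11s⟩| = 2 and |⟨r^2s⟩| = 2, so |H| is a multiple of lcm(2, 2) = 2 and divides |G| = 30.
Closing under the operation: H = {e, r^3, r^6, r^9, r^12, r^2s, r^5s, r^8s, r^11s, r^14s}, so |H| = 10.

10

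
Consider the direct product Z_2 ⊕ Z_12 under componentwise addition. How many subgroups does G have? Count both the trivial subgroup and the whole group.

16

|G| = 24, so by Lagrange every subgroup order divides 24. Divisors: 1, 2, 3, 4, 6, 8, 12, 24.
Subgroups by order — order 1: 1; order 2: 3; order 3: 1; order 4: 3; order 6: 3; order 8: 1; order 12: 3; order 24: 1.
Total: 1 + 3 + 1 + 3 + 3 + 1 + 3 + 1 = 16.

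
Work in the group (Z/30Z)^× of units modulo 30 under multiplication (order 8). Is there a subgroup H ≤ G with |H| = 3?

3 does not divide |G| = 8, so by Lagrange no subgroup of order 3 exists.

No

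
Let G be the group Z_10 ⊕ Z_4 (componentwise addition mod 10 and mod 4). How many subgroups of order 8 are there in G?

|G| = 40 and 8 | 40, so subgroups of order 8 are possible by Lagrange.
The subgroups of order 8 are: {(0,0), (0,1), (0,2), (0,3), (5,0), (5,1), (5,2), (5,3)}.
So G has 1 subgroup of order 8.

1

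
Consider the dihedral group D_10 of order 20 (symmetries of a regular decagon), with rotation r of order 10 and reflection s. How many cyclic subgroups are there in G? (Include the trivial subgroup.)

14

Each element a generates a cyclic subgroup ⟨a⟩; distinct elements may generate the same one (a cyclic group of order d has φ(d) generators).
Cyclic subgroups by order — order 1: 1; order 2: 11; order 5: 1; order 10: 1.
Total: 14.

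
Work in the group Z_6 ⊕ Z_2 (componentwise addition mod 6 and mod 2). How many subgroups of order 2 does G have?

|G| = 12 and 2 | 12, so subgroups of order 2 are possible by Lagrange.
The subgroups of order 2 are: {(0,0), (0,1)}; {(0,0), (3,0)}; {(0,0), (3,1)}.
So G has 3 subgroups of order 2.

3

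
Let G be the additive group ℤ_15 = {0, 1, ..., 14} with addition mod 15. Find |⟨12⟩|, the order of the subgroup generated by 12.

In ℤ_15, the order of an element a is n/gcd(a, n).
gcd(12, 15) = 3, so |⟨12⟩| = 15/3 = 5.

5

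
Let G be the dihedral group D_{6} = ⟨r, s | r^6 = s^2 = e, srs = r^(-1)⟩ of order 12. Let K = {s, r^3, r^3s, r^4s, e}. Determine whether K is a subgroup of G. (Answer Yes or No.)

|K| = 5 does not divide |G| = 12, so by Lagrange K is not a subgroup.

No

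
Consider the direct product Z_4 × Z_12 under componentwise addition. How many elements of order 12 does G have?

24

An element (a,b) has order lcm(ord(a), ord(b)); count pairs with lcm equal to 12.
Enumerating gives 24 such elements.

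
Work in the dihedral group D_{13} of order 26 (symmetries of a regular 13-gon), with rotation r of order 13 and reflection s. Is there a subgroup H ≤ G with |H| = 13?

13 | 26. A subgroup of order 13 is {e, r, r^2, r^3, r^4, r^5, r^6, r^7, r^8, r^9, r^10, r^11, r^12}.

Yes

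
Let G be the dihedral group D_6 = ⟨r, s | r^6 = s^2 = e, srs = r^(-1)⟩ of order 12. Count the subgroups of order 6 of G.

3

|G| = 12 and 6 | 12, so subgroups of order 6 are possible by Lagrange.
The subgroups of order 6 are: {e, r, r^2, r^3, r^4, r^5}; {e, r^2, r^4, s, r^2s, r^4s}; {e, r^2, r^4, rs, r^3s, r^5s}.
So G has 3 subgroups of order 6.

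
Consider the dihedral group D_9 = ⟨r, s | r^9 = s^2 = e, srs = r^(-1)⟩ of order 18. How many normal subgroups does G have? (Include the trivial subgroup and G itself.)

G has 16 subgroups. Checking conjugation-invariance by order — order 1: 1/1 normal; order 2: 0/9 normal; order 3: 1/1 normal; order 6: 0/3 normal; order 9: 1/1 normal; order 18: 1/1 normal.
Total normal subgroups: 4.

4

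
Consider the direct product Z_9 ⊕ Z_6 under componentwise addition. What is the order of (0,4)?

3

The order of (0,4) in Z_9 × Z_6 is lcm(ord(0) in Z_9, ord(4) in Z_6).
ord(0) = 1 and ord(4) = 3, so |⟨(0,4)⟩| = lcm(1, 3) = 3.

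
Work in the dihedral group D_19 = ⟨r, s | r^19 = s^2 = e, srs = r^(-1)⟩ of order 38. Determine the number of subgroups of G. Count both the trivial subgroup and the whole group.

|G| = 38, so by Lagrange every subgroup order divides 38. Divisors: 1, 2, 19, 38.
Subgroups by order — order 1: 1; order 2: 19; order 19: 1; order 38: 1.
Total: 1 + 19 + 1 + 1 = 22.

22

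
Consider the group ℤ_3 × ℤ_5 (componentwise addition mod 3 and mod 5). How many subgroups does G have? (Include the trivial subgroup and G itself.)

|G| = 15, so by Lagrange every subgroup order divides 15. Divisors: 1, 3, 5, 15.
Subgroups by order — order 1: 1; order 3: 1; order 5: 1; order 15: 1.
Total: 1 + 1 + 1 + 1 = 4.

4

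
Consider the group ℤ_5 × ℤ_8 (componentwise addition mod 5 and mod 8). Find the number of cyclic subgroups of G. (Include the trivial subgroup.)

8

Each element a generates a cyclic subgroup ⟨a⟩; distinct elements may generate the same one (a cyclic group of order d has φ(d) generators).
Cyclic subgroups by order — order 1: 1; order 2: 1; order 4: 1; order 5: 1; order 8: 1; order 10: 1; order 20: 1; order 40: 1.
Total: 8.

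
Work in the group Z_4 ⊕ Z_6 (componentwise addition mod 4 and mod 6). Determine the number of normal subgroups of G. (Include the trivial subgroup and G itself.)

16

G is abelian, so every subgroup is normal.
G has 16 subgroups in total, hence 16 normal subgroups.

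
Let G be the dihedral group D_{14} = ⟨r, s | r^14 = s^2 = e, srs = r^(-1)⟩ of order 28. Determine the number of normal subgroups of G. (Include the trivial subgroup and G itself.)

7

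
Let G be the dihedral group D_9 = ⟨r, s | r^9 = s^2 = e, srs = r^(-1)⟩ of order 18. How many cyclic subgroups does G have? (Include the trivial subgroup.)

12

Each element a generates a cyclic subgroup ⟨a⟩; distinct elements may generate the same one (a cyclic group of order d has φ(d) generators).
Cyclic subgroups by order — order 1: 1; order 2: 9; order 3: 1; order 9: 1.
Total: 12.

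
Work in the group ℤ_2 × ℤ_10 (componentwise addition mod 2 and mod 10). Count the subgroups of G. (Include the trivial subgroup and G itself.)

|G| = 20, so by Lagrange every subgroup order divides 20. Divisors: 1, 2, 4, 5, 10, 20.
Subgroups by order — order 1: 1; order 2: 3; order 4: 1; order 5: 1; order 10: 3; order 20: 1.
Total: 1 + 3 + 1 + 1 + 3 + 1 = 10.

10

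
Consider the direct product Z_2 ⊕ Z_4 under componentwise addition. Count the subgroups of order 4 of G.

|G| = 8 and 4 | 8, so subgroups of order 4 are possible by Lagrange.
The subgroups of order 4 are: {(0,0), (0,1), (0,2), (0,3)}; {(0,0), (0,2), (1,0), (1,2)}; {(0,0), (0,2), (1,1), (1,3)}.
So G has 3 subgroups of order 4.

3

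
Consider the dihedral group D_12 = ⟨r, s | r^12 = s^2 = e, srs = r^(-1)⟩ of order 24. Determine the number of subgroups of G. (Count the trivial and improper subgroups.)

34

|G| = 24, so by Lagrange every subgroup order divides 24. Divisors: 1, 2, 3, 4, 6, 8, 12, 24.
Subgroups by order — order 1: 1; order 2: 13; order 3: 1; order 4: 7; order 6: 5; order 8: 3; order 12: 3; order 24: 1.
Total: 1 + 13 + 1 + 7 + 5 + 3 + 3 + 1 = 34.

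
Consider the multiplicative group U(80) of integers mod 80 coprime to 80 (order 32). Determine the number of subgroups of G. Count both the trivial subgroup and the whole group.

|G| = 32, so by Lagrange every subgroup order divides 32. Divisors: 1, 2, 4, 8, 16, 32.
Subgroups by order — order 1: 1; order 2: 7; order 4: 19; order 8: 19; order 16: 7; order 32: 1.
Total: 1 + 7 + 19 + 19 + 7 + 1 = 54.

54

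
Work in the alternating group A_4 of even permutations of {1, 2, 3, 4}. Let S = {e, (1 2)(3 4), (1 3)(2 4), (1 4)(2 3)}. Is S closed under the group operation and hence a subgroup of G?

|S| = 4 divides |G| = 12, consistent with Lagrange.
S contains the identity, every element's inverse is in S, and S is closed under ∘: it is a subgroup.

Yes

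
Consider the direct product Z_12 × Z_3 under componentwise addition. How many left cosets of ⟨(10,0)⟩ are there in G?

6

|⟨(10,0)⟩| = 6 and |G| = 36.
By Lagrange, [G : H] = |G|/|H| = 36/6 = 6.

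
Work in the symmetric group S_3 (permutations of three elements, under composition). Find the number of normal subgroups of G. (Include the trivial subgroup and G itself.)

3

G has 6 subgroups. Checking conjugation-invariance by order — order 1: 1/1 normal; order 2: 0/3 normal; order 3: 1/1 normal; order 6: 1/1 normal.
Total normal subgroups: 3.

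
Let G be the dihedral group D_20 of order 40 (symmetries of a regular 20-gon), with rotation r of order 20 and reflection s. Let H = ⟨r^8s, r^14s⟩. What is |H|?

|⟨r^8s⟩| = 2 and |⟨r^14s⟩| = 2, so |H| is a multiple of lcm(2, 2) = 2 and divides |G| = 40.
Closing under the operation: H = {e, r^2, r^4, r^6, r^8, r^10, r^12, r^14, r^16, r^18, s, r^2s, r^4s, r^6s, r^8s, r^10s, r^12s, r^14s, r^16s, r^18s}, so |H| = 20.

20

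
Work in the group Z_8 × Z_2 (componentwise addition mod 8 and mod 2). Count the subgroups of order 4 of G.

3

|G| = 16 and 4 | 16, so subgroups of order 4 are possible by Lagrange.
The subgroups of order 4 are: {(0,0), (0,1), (4,0), (4,1)}; {(0,0), (2,0), (4,0), (6,0)}; {(0,0), (2,1), (4,0), (6,1)}.
So G has 3 subgroups of order 4.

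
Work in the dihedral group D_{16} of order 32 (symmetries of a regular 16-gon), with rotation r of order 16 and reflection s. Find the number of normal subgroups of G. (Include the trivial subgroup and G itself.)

G has 36 subgroups. Checking conjugation-invariance by order — order 1: 1/1 normal; order 2: 1/17 normal; order 4: 1/9 normal; order 8: 1/5 normal; order 16: 3/3 normal; order 32: 1/1 normal.
Total normal subgroups: 8.

8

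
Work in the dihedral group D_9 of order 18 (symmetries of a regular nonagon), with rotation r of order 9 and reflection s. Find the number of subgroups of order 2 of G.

|G| = 18 and 2 | 18, so subgroups of order 2 are possible by Lagrange.
The subgroups of order 2 are: {e, r^2s}; {e, r^3s}; {e, r^4s}; {e, r^5s}; … (9 in all).
So G has 9 subgroups of order 2.

9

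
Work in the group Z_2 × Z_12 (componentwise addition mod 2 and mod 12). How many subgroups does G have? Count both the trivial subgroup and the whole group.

16

|G| = 24, so by Lagrange every subgroup order divides 24. Divisors: 1, 2, 3, 4, 6, 8, 12, 24.
Subgroups by order — order 1: 1; order 2: 3; order 3: 1; order 4: 3; order 6: 3; order 8: 1; order 12: 3; order 24: 1.
Total: 1 + 3 + 1 + 3 + 3 + 1 + 3 + 1 = 16.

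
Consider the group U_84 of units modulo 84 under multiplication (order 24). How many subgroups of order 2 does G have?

|G| = 24 and 2 | 24, so subgroups of order 2 are possible by Lagrange.
The subgroups of order 2 are: {1, 13}; {1, 29}; {1, 41}; {1, 43}; … (7 in all).
So G has 7 subgroups of order 2.

7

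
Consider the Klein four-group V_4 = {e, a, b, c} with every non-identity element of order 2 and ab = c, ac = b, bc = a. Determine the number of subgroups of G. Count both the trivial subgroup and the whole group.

5

|G| = 4, so by Lagrange every subgroup order divides 4. Divisors: 1, 2, 4.
Subgroups by order — order 1: 1; order 2: 3; order 4: 1.
Total: 1 + 3 + 1 = 5.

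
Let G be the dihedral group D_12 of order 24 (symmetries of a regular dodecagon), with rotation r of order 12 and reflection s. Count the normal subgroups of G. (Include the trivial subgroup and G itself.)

G has 34 subgroups. Checking conjugation-invariance by order — order 1: 1/1 normal; order 2: 1/13 normal; order 3: 1/1 normal; order 4: 1/7 normal; order 6: 1/5 normal; order 8: 0/3 normal; order 12: 3/3 normal; order 24: 1/1 normal.
Total normal subgroups: 9.

9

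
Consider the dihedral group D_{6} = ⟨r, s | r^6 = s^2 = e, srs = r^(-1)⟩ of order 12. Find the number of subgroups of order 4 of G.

|G| = 12 and 4 | 12, so subgroups of order 4 are possible by Lagrange.
The subgroups of order 4 are: {e, r^3, r^2s, r^5s}; {e, r^3, s, r^3s}; {e, r^3, rs, r^4s}.
So G has 3 subgroups of order 4.

3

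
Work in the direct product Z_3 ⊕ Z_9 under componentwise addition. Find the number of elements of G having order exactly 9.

An element (a,b) has order lcm(ord(a), ord(b)); count pairs with lcm equal to 9.
Enumerating gives 18 such elements.

18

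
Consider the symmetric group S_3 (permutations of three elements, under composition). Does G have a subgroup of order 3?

3 | 6. A subgroup of order 3 is {e, (1 2 3), (1 3 2)}.

Yes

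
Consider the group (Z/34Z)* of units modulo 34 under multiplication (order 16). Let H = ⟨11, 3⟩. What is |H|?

16

|⟨11⟩| = 16 and |⟨3⟩| = 16, so |H| is a multiple of lcm(16, 16) = 16 and divides |G| = 16.
Closing {11, 3} under the group operation gives all of G, so |H| = 16.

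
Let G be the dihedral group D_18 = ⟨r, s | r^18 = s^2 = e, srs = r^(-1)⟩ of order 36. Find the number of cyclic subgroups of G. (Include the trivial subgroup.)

24

Each element a generates a cyclic subgroup ⟨a⟩; distinct elements may generate the same one (a cyclic group of order d has φ(d) generators).
Cyclic subgroups by order — order 1: 1; order 2: 19; order 3: 1; order 6: 1; order 9: 1; order 18: 1.
Total: 24.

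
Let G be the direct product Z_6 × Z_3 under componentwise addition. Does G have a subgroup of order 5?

No

5 does not divide |G| = 18, so by Lagrange no subgroup of order 5 exists.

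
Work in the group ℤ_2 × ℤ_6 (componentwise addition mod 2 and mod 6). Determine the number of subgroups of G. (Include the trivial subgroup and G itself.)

|G| = 12, so by Lagrange every subgroup order divides 12. Divisors: 1, 2, 3, 4, 6, 12.
Subgroups by order — order 1: 1; order 2: 3; order 3: 1; order 4: 1; order 6: 3; order 12: 1.
Total: 1 + 3 + 1 + 1 + 3 + 1 = 10.

10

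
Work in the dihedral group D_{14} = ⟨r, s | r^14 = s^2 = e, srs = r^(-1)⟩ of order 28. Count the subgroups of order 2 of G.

15

|G| = 28 and 2 | 28, so subgroups of order 2 are possible by Lagrange.
The subgroups of order 2 are: {e, r^10s}; {e, r^11s}; {e, r^12s}; {e, r^13s}; … (15 in all).
So G has 15 subgroups of order 2.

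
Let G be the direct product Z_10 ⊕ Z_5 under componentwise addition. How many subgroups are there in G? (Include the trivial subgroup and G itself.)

|G| = 50, so by Lagrange every subgroup order divides 50. Divisors: 1, 2, 5, 10, 25, 50.
Subgroups by order — order 1: 1; order 2: 1; order 5: 6; order 10: 6; order 25: 1; order 50: 1.
Total: 1 + 1 + 6 + 6 + 1 + 1 = 16.

16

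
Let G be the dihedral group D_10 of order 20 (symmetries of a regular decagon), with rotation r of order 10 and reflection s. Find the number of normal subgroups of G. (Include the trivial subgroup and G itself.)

7

G has 22 subgroups. Checking conjugation-invariance by order — order 1: 1/1 normal; order 2: 1/11 normal; order 4: 0/5 normal; order 5: 1/1 normal; order 10: 3/3 normal; order 20: 1/1 normal.
Total normal subgroups: 7.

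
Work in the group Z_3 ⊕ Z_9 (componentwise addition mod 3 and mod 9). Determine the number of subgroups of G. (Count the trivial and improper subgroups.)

10

|G| = 27, so by Lagrange every subgroup order divides 27. Divisors: 1, 3, 9, 27.
Subgroups by order — order 1: 1; order 3: 4; order 9: 4; order 27: 1.
Total: 1 + 4 + 4 + 1 = 10.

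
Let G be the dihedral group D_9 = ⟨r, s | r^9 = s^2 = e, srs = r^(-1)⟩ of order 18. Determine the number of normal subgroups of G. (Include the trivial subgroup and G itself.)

4

G has 16 subgroups. Checking conjugation-invariance by order — order 1: 1/1 normal; order 2: 0/9 normal; order 3: 1/1 normal; order 6: 0/3 normal; order 9: 1/1 normal; order 18: 1/1 normal.
Total normal subgroups: 4.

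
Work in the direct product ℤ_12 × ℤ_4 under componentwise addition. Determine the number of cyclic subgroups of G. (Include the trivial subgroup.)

Group the elements of G by the cyclic subgroup they generate; each cyclic subgroup of order d accounts for φ(d) elements.
Cyclic subgroups by order — order 1: 1; order 2: 3; order 3: 1; order 4: 6; order 6: 3; order 12: 6.
Total: 20.

20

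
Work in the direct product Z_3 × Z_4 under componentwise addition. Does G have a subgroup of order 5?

No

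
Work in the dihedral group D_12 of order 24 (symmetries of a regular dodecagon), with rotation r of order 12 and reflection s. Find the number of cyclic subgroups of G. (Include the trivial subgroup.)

18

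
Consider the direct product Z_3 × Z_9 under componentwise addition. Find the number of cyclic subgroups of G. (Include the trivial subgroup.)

8

A cyclic subgroup of order d is generated by each of its φ(d) elements of order d, so the cyclic subgroups of order d number (#elements of order d)/φ(d).
Cyclic subgroups by order — order 1: 1; order 3: 4; order 9: 3.
Total: 8.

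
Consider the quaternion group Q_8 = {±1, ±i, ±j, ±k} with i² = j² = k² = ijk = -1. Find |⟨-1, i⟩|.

|⟨-1⟩| = 2 and |⟨i⟩| = 4, so |H| is a multiple of lcm(2, 4) = 4 and divides |G| = 8.
Closing under the operation: H = {1, -1, i, -i}, so |H| = 4.

4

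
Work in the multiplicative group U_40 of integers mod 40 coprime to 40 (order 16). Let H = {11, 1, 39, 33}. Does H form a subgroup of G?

33 ∈ H but its inverse 17 ∉ H, so H is not a subgroup.

No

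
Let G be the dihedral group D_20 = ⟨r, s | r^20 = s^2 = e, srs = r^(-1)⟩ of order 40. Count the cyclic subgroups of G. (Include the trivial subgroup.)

26

Group the elements of G by the cyclic subgroup they generate; each cyclic subgroup of order d accounts for φ(d) elements.
Cyclic subgroups by order — order 1: 1; order 2: 21; order 4: 1; order 5: 1; order 10: 1; order 20: 1.
Total: 26.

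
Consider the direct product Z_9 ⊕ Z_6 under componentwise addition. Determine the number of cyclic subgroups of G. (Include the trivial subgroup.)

A cyclic subgroup of order d is generated by each of its φ(d) elements of order d, so the cyclic subgroups of order d number (#elements of order d)/φ(d).
Cyclic subgroups by order — order 1: 1; order 2: 1; order 3: 4; order 6: 4; order 9: 3; order 18: 3.
Total: 16.

16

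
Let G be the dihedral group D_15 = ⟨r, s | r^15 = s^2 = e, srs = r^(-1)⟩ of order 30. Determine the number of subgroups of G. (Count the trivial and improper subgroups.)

28

|G| = 30, so by Lagrange every subgroup order divides 30. Divisors: 1, 2, 3, 5, 6, 10, 15, 30.
Subgroups by order — order 1: 1; order 2: 15; order 3: 1; order 5: 1; order 6: 5; order 10: 3; order 15: 1; order 30: 1.
Total: 1 + 15 + 1 + 1 + 5 + 3 + 1 + 1 = 28.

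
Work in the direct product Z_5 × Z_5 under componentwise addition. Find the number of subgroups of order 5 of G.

6

|G| = 25 and 5 | 25, so subgroups of order 5 are possible by Lagrange.
The subgroups of order 5 are: {(0,0), (0,1), (0,2), (0,3), (0,4)}; {(0,0), (1,0), (2,0), (3,0), (4,0)}; {(0,0), (1,1), (2,2), (3,3), (4,4)}; {(0,0), (1,2), (2,4), (3,1), (4,3)}; … (6 in all).
So G has 6 subgroups of order 5.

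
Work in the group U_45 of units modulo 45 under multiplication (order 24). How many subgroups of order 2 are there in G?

|G| = 24 and 2 | 24, so subgroups of order 2 are possible by Lagrange.
The subgroups of order 2 are: {1, 19}; {1, 26}; {1, 44}.
So G has 3 subgroups of order 2.

3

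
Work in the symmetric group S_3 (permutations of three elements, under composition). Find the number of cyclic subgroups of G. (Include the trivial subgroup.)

5

Each element a generates a cyclic subgroup ⟨a⟩; distinct elements may generate the same one (a cyclic group of order d has φ(d) generators).
Cyclic subgroups by order — order 1: 1; order 2: 3; order 3: 1.
Total: 5.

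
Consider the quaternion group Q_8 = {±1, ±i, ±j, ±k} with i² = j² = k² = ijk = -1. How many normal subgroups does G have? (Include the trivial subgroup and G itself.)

6

G has 6 subgroups. Checking conjugation-invariance by order — order 1: 1/1 normal; order 2: 1/1 normal; order 4: 3/3 normal; order 8: 1/1 normal.
Total normal subgroups: 6.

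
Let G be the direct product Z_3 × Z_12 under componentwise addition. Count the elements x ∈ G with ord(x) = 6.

8

An element (a,b) has order lcm(ord(a), ord(b)); count pairs with lcm equal to 6.
Enumerating gives 8 such elements.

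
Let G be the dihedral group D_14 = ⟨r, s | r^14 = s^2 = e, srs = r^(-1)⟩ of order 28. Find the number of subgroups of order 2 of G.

15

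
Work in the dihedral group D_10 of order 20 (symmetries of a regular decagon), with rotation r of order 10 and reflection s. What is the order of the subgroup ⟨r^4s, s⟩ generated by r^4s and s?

10

|⟨r^4s⟩| = 2 and |⟨s⟩| = 2, so |H| is a multiple of lcm(2, 2) = 2 and divides |G| = 20.
Closing under the operation: H = {e, r^2, r^4, r^6, r^8, s, r^2s, r^4s, r^6s, r^8s}, so |H| = 10.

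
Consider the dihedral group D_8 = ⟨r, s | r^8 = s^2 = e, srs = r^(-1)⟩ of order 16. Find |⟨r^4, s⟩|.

|⟨r^4⟩| = 2 and |⟨s⟩| = 2, so |H| is a multiple of lcm(2, 2) = 2 and divides |G| = 16.
Closing under the operation: H = {e, r^4, s, r^4s}, so |H| = 4.

4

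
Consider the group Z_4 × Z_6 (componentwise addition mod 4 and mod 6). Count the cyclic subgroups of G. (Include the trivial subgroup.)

Each element a generates a cyclic subgroup ⟨a⟩; distinct elements may generate the same one (a cyclic group of order d has φ(d) generators).
Cyclic subgroups by order — order 1: 1; order 2: 3; order 3: 1; order 4: 2; order 6: 3; order 12: 2.
Total: 12.

12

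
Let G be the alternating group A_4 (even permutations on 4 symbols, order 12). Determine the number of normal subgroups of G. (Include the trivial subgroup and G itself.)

G has 10 subgroups. Checking conjugation-invariance by order — order 1: 1/1 normal; order 2: 0/3 normal; order 3: 0/4 normal; order 4: 1/1 normal; order 12: 1/1 normal.
Total normal subgroups: 3.

3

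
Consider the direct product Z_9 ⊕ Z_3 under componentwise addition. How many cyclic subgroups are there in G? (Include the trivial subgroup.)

8

A cyclic subgroup of order d is generated by each of its φ(d) elements of order d, so the cyclic subgroups of order d number (#elements of order d)/φ(d).
Cyclic subgroups by order — order 1: 1; order 3: 4; order 9: 3.
Total: 8.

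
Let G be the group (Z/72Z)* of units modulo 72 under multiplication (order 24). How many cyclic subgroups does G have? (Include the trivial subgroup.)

Each element a generates a cyclic subgroup ⟨a⟩; distinct elements may generate the same one (a cyclic group of order d has φ(d) generators).
Cyclic subgroups by order — order 1: 1; order 2: 7; order 3: 1; order 6: 7.
Total: 16.

16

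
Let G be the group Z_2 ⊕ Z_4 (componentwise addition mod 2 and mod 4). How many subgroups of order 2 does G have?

|G| = 8 and 2 | 8, so subgroups of order 2 are possible by Lagrange.
The subgroups of order 2 are: {(0,0), (0,2)}; {(0,0), (1,0)}; {(0,0), (1,2)}.
So G has 3 subgroups of order 2.

3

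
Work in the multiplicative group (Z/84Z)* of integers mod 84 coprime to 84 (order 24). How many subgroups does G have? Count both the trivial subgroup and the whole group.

32

|G| = 24, so by Lagrange every subgroup order divides 24. Divisors: 1, 2, 3, 4, 6, 8, 12, 24.
Subgroups by order — order 1: 1; order 2: 7; order 3: 1; order 4: 7; order 6: 7; order 8: 1; order 12: 7; order 24: 1.
Total: 1 + 7 + 1 + 7 + 7 + 1 + 7 + 1 = 32.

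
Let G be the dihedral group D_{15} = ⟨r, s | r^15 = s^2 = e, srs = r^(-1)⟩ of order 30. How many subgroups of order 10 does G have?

|G| = 30 and 10 | 30, so subgroups of order 10 are possible by Lagrange.
The subgroups of order 10 are: {e, r^3, r^6, r^9, r^12, rs, r^4s, r^7s, r^10s, r^13s}; {e, r^3, r^6, r^9, r^12, r^2s, r^5s, r^8s, r^11s, r^14s}; {e, r^3, r^6, r^9, r^12, s, r^3s, r^6s, r^9s, r^12s}.
So G has 3 subgroups of order 10.

3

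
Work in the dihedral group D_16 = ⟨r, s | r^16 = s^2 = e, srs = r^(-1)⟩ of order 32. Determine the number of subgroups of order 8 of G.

5

|G| = 32 and 8 | 32, so subgroups of order 8 are possible by Lagrange.
The subgroups of order 8 are: {e, r^2, r^4, r^6, r^8, r^10, r^12, r^14}; {e, r^4, r^8, r^12, r^2s, r^6s, r^10s, r^14s}; {e, r^4, r^8, r^12, r^3s, r^7s, r^11s, r^15s}; {e, r^4, r^8, r^12, s, r^4s, r^8s, r^12s}; … (5 in all).
So G has 5 subgroups of order 8.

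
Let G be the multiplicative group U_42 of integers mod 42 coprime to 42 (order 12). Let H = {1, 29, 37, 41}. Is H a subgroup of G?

37 ∈ H but its inverse 25 ∉ H, so H is not a subgroup.

No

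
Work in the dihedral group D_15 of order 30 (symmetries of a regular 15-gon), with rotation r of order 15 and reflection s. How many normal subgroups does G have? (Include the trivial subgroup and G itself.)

5

G has 28 subgroups. Checking conjugation-invariance by order — order 1: 1/1 normal; order 2: 0/15 normal; order 3: 1/1 normal; order 5: 1/1 normal; order 6: 0/5 normal; order 10: 0/3 normal; order 15: 1/1 normal; order 30: 1/1 normal.
Total normal subgroups: 5.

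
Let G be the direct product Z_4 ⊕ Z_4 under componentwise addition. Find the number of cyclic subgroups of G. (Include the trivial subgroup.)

Each element a generates a cyclic subgroup ⟨a⟩; distinct elements may generate the same one (a cyclic group of order d has φ(d) generators).
Cyclic subgroups by order — order 1: 1; order 2: 3; order 4: 6.
Total: 10.

10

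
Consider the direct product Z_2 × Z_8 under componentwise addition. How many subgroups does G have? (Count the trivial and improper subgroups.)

11

|G| = 16, so by Lagrange every subgroup order divides 16. Divisors: 1, 2, 4, 8, 16.
Subgroups by order — order 1: 1; order 2: 3; order 4: 3; order 8: 3; order 16: 1.
Total: 1 + 3 + 3 + 3 + 1 = 11.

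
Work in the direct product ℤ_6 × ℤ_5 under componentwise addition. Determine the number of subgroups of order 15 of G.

|G| = 30 and 15 | 30, so subgroups of order 15 are possible by Lagrange.
The subgroups of order 15 are: {(0,0), (0,1), (0,2), (0,3), (0,4), (2,0), (2,1), (2,2), (2,3), (2,4), (4,0), (4,1), (4,2), (4,3), (4,4)}.
So G has 1 subgroup of order 15.

1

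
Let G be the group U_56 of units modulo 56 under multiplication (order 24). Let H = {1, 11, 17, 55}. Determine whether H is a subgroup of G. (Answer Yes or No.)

No

17 ∈ H but its inverse 33 ∉ H, so H is not a subgroup.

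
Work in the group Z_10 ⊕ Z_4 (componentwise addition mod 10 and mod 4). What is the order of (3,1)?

The order of (3,1) in Z_10 × Z_4 is lcm(ord(3) in Z_10, ord(1) in Z_4).
ord(3) = 10 and ord(1) = 4, so |⟨(3,1)⟩| = lcm(10, 4) = 20.

20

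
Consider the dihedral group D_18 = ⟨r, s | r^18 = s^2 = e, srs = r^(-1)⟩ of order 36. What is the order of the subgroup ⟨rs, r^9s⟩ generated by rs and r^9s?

18

|⟨rs⟩| = 2 and |⟨r^9s⟩| = 2, so |H| is a multiple of lcm(2, 2) = 2 and divides |G| = 36.
Closing under the operation: H = {e, r^2, r^4, r^6, r^8, r^10, r^12, r^14, r^16, rs, r^3s, r^5s, r^7s, r^9s, r^11s, r^13s, r^15s, r^17s}, so |H| = 18.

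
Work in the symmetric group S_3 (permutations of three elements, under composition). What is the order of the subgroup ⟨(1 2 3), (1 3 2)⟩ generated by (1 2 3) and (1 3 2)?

3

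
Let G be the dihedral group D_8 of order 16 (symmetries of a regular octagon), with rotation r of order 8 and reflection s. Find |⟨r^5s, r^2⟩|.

8

|⟨r^5s⟩| = 2 and |⟨r^2⟩| = 4, so |H| is a multiple of lcm(2, 4) = 4 and divides |G| = 16.
Closing under the operation: H = {e, r^2, r^4, r^6, rs, r^3s, r^5s, r^7s}, so |H| = 8.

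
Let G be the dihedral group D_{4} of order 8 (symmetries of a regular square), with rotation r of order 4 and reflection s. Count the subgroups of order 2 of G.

|G| = 8 and 2 | 8, so subgroups of order 2 are possible by Lagrange.
The subgroups of order 2 are: {e, r^2}; {e, r^2s}; {e, r^3s}; {e, rs}; … (5 in all).
So G has 5 subgroups of order 2.

5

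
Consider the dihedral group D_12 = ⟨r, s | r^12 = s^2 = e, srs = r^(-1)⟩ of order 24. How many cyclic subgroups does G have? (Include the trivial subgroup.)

18

Each element a generates a cyclic subgroup ⟨a⟩; distinct elements may generate the same one (a cyclic group of order d has φ(d) generators).
Cyclic subgroups by order — order 1: 1; order 2: 13; order 3: 1; order 4: 1; order 6: 1; order 12: 1.
Total: 18.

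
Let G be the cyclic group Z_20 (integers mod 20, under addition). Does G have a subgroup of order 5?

Yes

5 | 20. A subgroup of order 5 is {0, 4, 8, 12, 16}.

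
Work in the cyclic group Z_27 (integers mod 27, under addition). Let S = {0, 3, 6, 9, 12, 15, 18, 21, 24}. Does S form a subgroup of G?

|S| = 9 divides |G| = 27, consistent with Lagrange.
S contains the identity, every element's inverse is in S, and S is closed under +: it is a subgroup.
In fact S = ⟨3⟩.

Yes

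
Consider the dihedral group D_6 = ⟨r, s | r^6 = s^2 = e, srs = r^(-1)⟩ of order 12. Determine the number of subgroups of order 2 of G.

|G| = 12 and 2 | 12, so subgroups of order 2 are possible by Lagrange.
The subgroups of order 2 are: {e, r^2s}; {e, r^3}; {e, r^3s}; {e, r^4s}; … (7 in all).
So G has 7 subgroups of order 2.

7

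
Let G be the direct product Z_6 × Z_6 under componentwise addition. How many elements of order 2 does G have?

3

An element (a,b) has order lcm(ord(a), ord(b)); count pairs with lcm equal to 2.
Enumerating gives 3 such elements.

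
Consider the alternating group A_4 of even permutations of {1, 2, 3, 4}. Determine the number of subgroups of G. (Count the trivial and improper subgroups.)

10

|G| = 12, so by Lagrange every subgroup order divides 12. Divisors: 1, 2, 3, 4, 6, 12.
Subgroups by order — order 1: 1; order 2: 3; order 3: 4; order 4: 1; order 6: 0; order 12: 1.
Total: 1 + 3 + 4 + 1 + 0 + 1 = 10.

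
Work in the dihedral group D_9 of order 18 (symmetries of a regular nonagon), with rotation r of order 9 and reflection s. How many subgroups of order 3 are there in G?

|G| = 18 and 3 | 18, so subgroups of order 3 are possible by Lagrange.
The subgroups of order 3 are: {e, r^3, r^6}.
So G has 1 subgroup of order 3.

1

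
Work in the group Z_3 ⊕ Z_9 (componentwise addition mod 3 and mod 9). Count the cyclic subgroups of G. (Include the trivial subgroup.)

8

A cyclic subgroup of order d is generated by each of its φ(d) elements of order d, so the cyclic subgroups of order d number (#elements of order d)/φ(d).
Cyclic subgroups by order — order 1: 1; order 3: 4; order 9: 3.
Total: 8.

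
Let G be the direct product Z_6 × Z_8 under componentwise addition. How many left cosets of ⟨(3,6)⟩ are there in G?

|⟨(3,6)⟩| = 4 and |G| = 48.
By Lagrange, [G : H] = |G|/|H| = 48/4 = 12.

12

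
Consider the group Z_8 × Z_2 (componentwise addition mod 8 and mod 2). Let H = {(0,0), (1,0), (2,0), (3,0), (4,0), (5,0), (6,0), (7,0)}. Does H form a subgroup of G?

Yes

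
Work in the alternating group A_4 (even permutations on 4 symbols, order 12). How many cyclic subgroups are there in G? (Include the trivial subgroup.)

Group the elements of G by the cyclic subgroup they generate; each cyclic subgroup of order d accounts for φ(d) elements.
Cyclic subgroups by order — order 1: 1; order 2: 3; order 3: 4.
Total: 8.

8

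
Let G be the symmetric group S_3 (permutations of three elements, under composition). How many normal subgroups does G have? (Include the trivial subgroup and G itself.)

G has 6 subgroups. Checking conjugation-invariance by order — order 1: 1/1 normal; order 2: 0/3 normal; order 3: 1/1 normal; order 6: 1/1 normal.
Total normal subgroups: 3.

3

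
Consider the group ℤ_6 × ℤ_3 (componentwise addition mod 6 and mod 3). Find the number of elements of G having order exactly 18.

An element (a,b) has order lcm(ord(a), ord(b)); count pairs with lcm equal to 18.
Enumerating gives 0 such elements.

0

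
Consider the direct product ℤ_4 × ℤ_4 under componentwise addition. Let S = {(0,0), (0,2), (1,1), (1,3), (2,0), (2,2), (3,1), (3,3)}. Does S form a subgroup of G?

Yes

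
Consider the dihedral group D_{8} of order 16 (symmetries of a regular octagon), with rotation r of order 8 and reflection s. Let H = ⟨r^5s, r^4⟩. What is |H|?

|⟨r^5s⟩| = 2 and |⟨r^4⟩| = 2, so |H| is a multiple of lcm(2, 2) = 2 and divides |G| = 16.
Closing under the operation: H = {e, r^4, rs, r^5s}, so |H| = 4.

4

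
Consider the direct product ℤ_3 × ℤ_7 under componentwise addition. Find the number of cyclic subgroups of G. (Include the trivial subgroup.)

Each element a generates a cyclic subgroup ⟨a⟩; distinct elements may generate the same one (a cyclic group of order d has φ(d) generators).
Cyclic subgroups by order — order 1: 1; order 3: 1; order 7: 1; order 21: 1.
Total: 4.

4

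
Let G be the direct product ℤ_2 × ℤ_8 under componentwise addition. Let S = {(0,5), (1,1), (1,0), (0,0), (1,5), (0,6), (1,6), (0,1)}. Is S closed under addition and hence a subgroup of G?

(0,1) ∈ S but its inverse (0,7) ∉ S, so S is not a subgroup.

No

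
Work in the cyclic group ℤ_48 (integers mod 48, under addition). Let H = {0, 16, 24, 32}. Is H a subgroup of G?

Closure fails: 16 + 24 = 40 ∉ H. So H is not a subgroup.

No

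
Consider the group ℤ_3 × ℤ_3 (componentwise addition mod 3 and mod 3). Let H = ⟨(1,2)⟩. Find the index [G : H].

|⟨(1,2)⟩| = 3 and |G| = 9.
By Lagrange, [G : H] = |G|/|H| = 9/3 = 3.

3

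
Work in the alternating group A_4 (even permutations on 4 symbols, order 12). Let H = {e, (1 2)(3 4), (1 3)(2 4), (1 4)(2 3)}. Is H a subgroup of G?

Yes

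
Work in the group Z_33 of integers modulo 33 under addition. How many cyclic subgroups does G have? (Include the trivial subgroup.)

4

Group the elements of G by the cyclic subgroup they generate; each cyclic subgroup of order d accounts for φ(d) elements.
Cyclic subgroups by order — order 1: 1; order 3: 1; order 11: 1; order 33: 1.
Total: 4.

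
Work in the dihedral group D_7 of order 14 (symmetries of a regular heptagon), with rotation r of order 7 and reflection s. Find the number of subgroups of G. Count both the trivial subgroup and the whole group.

|G| = 14, so by Lagrange every subgroup order divides 14. Divisors: 1, 2, 7, 14.
Subgroups by order — order 1: 1; order 2: 7; order 7: 1; order 14: 1.
Total: 1 + 7 + 1 + 1 = 10.

10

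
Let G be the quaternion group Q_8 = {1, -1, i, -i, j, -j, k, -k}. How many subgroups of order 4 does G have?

3

|G| = 8 and 4 | 8, so subgroups of order 4 are possible by Lagrange.
The subgroups of order 4 are: {1, -1, i, -i}; {1, -1, j, -j}; {1, -1, k, -k}.
So G has 3 subgroups of order 4.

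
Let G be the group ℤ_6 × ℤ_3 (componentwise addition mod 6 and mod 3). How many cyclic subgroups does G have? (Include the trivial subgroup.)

10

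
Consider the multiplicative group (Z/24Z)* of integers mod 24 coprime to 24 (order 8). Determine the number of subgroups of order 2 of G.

7

|G| = 8 and 2 | 8, so subgroups of order 2 are possible by Lagrange.
The subgroups of order 2 are: {1, 11}; {1, 13}; {1, 17}; {1, 19}; … (7 in all).
So G has 7 subgroups of order 2.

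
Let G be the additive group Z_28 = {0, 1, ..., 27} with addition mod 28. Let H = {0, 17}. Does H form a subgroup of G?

17 ∈ H but its inverse 11 ∉ H, so H is not a subgroup.

No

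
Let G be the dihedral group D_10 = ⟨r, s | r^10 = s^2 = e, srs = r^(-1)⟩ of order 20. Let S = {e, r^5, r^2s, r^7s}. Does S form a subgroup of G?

Yes

|S| = 4 divides |G| = 20, consistent with Lagrange.
S contains the identity, every element's inverse is in S, and S is closed under ·: it is a subgroup.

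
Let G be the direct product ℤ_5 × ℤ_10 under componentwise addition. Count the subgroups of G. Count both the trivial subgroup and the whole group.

|G| = 50, so by Lagrange every subgroup order divides 50. Divisors: 1, 2, 5, 10, 25, 50.
Subgroups by order — order 1: 1; order 2: 1; order 5: 6; order 10: 6; order 25: 1; order 50: 1.
Total: 1 + 1 + 6 + 6 + 1 + 1 = 16.

16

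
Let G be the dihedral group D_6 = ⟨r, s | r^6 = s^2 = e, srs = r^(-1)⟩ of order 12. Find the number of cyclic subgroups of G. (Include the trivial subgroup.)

10

Group the elements of G by the cyclic subgroup they generate; each cyclic subgroup of order d accounts for φ(d) elements.
Cyclic subgroups by order — order 1: 1; order 2: 7; order 3: 1; order 6: 1.
Total: 10.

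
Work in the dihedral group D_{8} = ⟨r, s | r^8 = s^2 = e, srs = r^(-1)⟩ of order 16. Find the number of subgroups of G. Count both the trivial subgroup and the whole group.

|G| = 16, so by Lagrange every subgroup order divides 16. Divisors: 1, 2, 4, 8, 16.
Subgroups by order — order 1: 1; order 2: 9; order 4: 5; order 8: 3; order 16: 1.
Total: 1 + 9 + 5 + 3 + 1 = 19.

19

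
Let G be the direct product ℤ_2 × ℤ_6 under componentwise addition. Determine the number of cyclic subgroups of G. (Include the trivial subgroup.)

8

A cyclic subgroup of order d is generated by each of its φ(d) elements of order d, so the cyclic subgroups of order d number (#elements of order d)/φ(d).
Cyclic subgroups by order — order 1: 1; order 2: 3; order 3: 1; order 6: 3.
Total: 8.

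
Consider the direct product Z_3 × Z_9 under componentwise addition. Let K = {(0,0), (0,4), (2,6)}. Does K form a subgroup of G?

No

(0,4) ∈ K but its inverse (0,5) ∉ K, so K is not a subgroup.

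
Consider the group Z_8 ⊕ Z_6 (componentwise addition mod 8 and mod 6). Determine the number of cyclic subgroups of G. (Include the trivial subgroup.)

16

Each element a generates a cyclic subgroup ⟨a⟩; distinct elements may generate the same one (a cyclic group of order d has φ(d) generators).
Cyclic subgroups by order — order 1: 1; order 2: 3; order 3: 1; order 4: 2; order 6: 3; order 8: 2; order 12: 2; order 24: 2.
Total: 16.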